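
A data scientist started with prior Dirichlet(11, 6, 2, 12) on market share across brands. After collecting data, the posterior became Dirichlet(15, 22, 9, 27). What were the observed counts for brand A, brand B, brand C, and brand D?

For a Dirichlet(α) prior with multinomial counts c, the posterior is Dirichlet(α + c) componentwise.
Counts are posterior − prior componentwise: 15−11=4, 22−6=16, 9−2=7, 27−12=15.

counts (4, 16, 7, 15)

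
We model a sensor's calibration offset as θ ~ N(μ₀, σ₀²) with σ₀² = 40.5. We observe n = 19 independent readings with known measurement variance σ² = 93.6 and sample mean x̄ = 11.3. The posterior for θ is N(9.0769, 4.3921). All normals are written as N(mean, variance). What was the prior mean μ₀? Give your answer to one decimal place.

μ₀ = -9.2

With known observation variance, the Normal–Normal posterior has precision τ_n = τ₀ + n/σ² and mean μ_n = (τ₀μ₀ + (n/σ²)x̄)/τ_n.
Here τ₀ = 1/40.5 = 0.024691 and τ_data = 19/93.6 = 0.202991, so τ_n = 0.227682.
Rearranging for μ₀: μ₀ = (μ_n·τ_n − τ_data·x̄)/τ₀ = (9.0769·0.227682 − 0.202991·11.3) / 0.024691 = -0.227152/0.024691 ≈ -9.2.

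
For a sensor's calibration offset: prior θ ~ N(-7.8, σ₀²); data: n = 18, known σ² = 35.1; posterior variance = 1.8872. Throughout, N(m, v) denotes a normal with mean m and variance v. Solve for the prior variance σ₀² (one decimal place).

σ₀² = 58.6

Posterior precision equals prior precision plus data precision: 1/σ_n² = 1/σ₀² + n/σ².
So 1/σ₀² = 1/1.8872 − 18/35.1 = 0.529886 − 0.512821 = 0.017065.
Hence σ₀² = 1/0.017065 ≈ 58.6.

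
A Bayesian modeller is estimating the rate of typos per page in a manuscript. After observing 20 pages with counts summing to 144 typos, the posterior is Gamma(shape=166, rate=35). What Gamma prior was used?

Gamma(shape=22, rate=15)

Gamma–Poisson conjugacy: posterior shape = α + Σxᵢ, posterior rate = β + n.
So α = 166 − 144 = 22 and β = 35 − 20 = 15.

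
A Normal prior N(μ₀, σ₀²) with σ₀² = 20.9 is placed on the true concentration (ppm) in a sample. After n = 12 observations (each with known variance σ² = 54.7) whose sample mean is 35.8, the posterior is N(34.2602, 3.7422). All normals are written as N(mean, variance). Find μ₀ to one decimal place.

The posterior mean is a precision-weighted average: μ_n = (τ₀μ₀ + τ_data·x̄)/(τ₀+τ_data), with τ₀=1/σ₀² and τ_data=n/σ².
Here τ₀ = 1/20.9 = 0.047847 and τ_data = 12/54.7 = 0.219378, so τ_n = 0.267225.
Rearranging for μ₀: μ₀ = (μ_n·τ_n − τ_data·x̄)/τ₀ = (34.2602·0.267225 − 0.219378·35.8) / 0.047847 = 1.301450/0.047847 ≈ 27.2.

μ₀ = 27.2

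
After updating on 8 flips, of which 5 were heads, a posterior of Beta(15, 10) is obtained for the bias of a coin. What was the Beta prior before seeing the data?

Beta(10, 7)

A Beta(a, b) prior with s successes and f failures in binomial data gives a Beta(a+s, b+f) posterior.
So a = 15 − 5 = 10 and b = 10 − 3 = 7.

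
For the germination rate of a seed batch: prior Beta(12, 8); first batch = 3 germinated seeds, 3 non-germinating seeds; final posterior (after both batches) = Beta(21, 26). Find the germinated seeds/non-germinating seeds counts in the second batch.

6 germinated seeds and 15 non-germinating seeds

Sequential conjugate updates are equivalent to a single update on the pooled data, so total successes = posterior α − prior α and total failures = posterior β − prior β.
Total across both batches: 21−12=9 germinated seeds, 26−8=18 non-germinating seeds.
Subtract the first batch: 9−3=6 germinated seeds and 18−3=15 non-germinating seeds.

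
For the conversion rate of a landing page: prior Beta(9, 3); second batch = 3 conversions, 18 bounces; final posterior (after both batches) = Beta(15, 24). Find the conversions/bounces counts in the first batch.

3 conversions and 3 bounces

Because Beta–binomial updating is additive in the counts, the combined data contributed (α_post−α_prior, β_post−β_prior) successes and failures.
Total across both batches: 15−9=6 conversions, 24−3=21 bounces.
Subtract the second batch: 6−3=3 conversions and 21−18=3 bounces.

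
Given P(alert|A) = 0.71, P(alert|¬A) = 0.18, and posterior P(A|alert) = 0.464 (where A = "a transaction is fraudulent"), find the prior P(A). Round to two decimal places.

In odds form, posterior odds = prior odds × likelihood ratio, so prior odds = posterior odds ÷ LR.
Posterior odds = 0.464/(1−0.464) = 0.8657. LR = 0.71/0.18 = 3.9444.
Prior odds = 0.8657/3.9444 = 0.2195, so P(A) = 0.2195/(1+0.2195) ≈ 0.18.

P(A) = 0.18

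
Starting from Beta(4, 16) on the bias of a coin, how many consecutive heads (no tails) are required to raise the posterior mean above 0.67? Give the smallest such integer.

k = 29

After k heads and 0 tails the posterior is Beta(4+k, 16), with mean (4+k)/(4+16+k).
Set (4+k)/(20+k) > 0.67 and solve: k > (0.67·20 − 4)/(1 − 0.67) = 28.485.
The smallest integer exceeding 28.485 is 29, and checking k=29: (33)/(49) = 0.6735 > 0.67.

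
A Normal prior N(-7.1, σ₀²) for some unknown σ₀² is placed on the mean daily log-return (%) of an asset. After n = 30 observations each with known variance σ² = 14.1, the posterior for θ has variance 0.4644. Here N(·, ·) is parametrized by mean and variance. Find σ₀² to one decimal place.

σ₀² = 39.0

For the Normal–Normal model with known σ², precisions add: τ_n = τ₀ + n/σ².
So 1/σ₀² = 1/0.4644 − 30/14.1 = 2.153316 − 2.127660 = 0.025656.
Hence σ₀² = 1/0.025656 ≈ 39.0.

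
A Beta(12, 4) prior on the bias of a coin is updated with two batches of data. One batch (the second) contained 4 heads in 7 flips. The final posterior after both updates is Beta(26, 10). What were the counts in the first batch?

10 heads and 3 tails

Sequential conjugate updates are equivalent to a single update on the pooled data, so total successes = posterior α − prior α and total failures = posterior β − prior β.
Total across both batches: 26−12=14 heads, 10−4=6 tails.
Subtract the second batch: 14−4=10 heads and 6−3=3 tails.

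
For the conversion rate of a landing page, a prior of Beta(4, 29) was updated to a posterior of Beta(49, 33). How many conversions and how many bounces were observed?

Under Beta–binomial conjugacy the posterior parameters are (a+s, b+f).
Match parameters: s=49−4=45, f=33−29=4.

45 conversions and 4 bounces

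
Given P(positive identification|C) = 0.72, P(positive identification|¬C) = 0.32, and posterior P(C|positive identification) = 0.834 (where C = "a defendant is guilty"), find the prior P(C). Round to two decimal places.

P(C) = 0.69

Bayes' rule in odds form gives O(C|E) = O(C)·[P(E|C)/P(E|¬C)], hence O(C) = O(C|E)/LR.
Posterior odds = 0.834/(1−0.834) = 5.0241. LR = 0.72/0.32 = 2.2500.
Prior odds = 5.0241/2.2500 = 2.2329, so P(C) = 2.2329/(1+2.2329) ≈ 0.69.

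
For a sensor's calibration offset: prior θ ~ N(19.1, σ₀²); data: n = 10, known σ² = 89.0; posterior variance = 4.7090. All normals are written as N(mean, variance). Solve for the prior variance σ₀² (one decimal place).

σ₀² = 10.0

Posterior precision equals prior precision plus data precision: 1/σ_n² = 1/σ₀² + n/σ².
So 1/σ₀² = 1/4.7090 − 10/89.0 = 0.212359 − 0.112360 = 0.099999.
Hence σ₀² = 1/0.099999 ≈ 10.0.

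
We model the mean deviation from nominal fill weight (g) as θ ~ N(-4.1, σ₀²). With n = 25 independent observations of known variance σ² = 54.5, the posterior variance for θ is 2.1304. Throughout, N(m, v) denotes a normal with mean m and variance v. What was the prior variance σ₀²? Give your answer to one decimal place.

For the Normal–Normal model with known σ², precisions add: τ_n = τ₀ + n/σ².
So 1/σ₀² = 1/2.1304 − 25/54.5 = 0.469395 − 0.458716 = 0.010679.
Hence σ₀² = 1/0.010679 ≈ 93.6.

σ₀² = 93.6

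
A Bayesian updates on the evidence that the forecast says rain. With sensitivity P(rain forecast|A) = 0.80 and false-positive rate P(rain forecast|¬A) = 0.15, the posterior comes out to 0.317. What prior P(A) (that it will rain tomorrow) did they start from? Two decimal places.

Bayes' rule in odds form gives O(A|E) = O(A)·[P(E|A)/P(E|¬A)], hence O(A) = O(A|E)/LR.
Posterior odds = 0.317/(1−0.317) = 0.4641. LR = 0.80/0.15 = 5.3333.
Prior odds = 0.4641/5.3333 = 0.0870, so P(A) = 0.0870/(1+0.0870) ≈ 0.08.

P(A) = 0.08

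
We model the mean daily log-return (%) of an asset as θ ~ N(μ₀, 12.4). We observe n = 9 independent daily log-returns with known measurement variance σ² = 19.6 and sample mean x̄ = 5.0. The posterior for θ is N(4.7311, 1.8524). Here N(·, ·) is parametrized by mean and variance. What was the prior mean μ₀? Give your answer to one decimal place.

The posterior mean is a precision-weighted average: μ_n = (τ₀μ₀ + τ_data·x̄)/(τ₀+τ_data), with τ₀=1/σ₀² and τ_data=n/σ².
Here τ₀ = 1/12.4 = 0.080645 and τ_data = 9/19.6 = 0.459184, so τ_n = 0.539829.
Rearranging for μ₀: μ₀ = (μ_n·τ_n − τ_data·x̄)/τ₀ = (4.7311·0.539829 − 0.459184·5.0) / 0.080645 = 0.258065/0.080645 ≈ 3.2.

μ₀ = 3.2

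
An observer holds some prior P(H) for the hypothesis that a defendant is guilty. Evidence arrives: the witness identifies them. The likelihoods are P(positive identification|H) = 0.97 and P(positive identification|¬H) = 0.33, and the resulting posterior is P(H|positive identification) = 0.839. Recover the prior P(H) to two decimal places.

Bayes' rule in odds form gives O(H|E) = O(H)·[P(E|H)/P(E|¬H)], hence O(H) = O(H|E)/LR.
Posterior odds = 0.839/(1−0.839) = 5.2112. LR = 0.97/0.33 = 2.9394.
Prior odds = 5.2112/2.9394 = 1.7729, so P(H) = 1.7729/(1+1.7729) ≈ 0.64.

P(H) = 0.64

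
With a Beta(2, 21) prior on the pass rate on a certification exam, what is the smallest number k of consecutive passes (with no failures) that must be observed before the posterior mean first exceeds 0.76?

k = 65

After k passes and 0 failures the posterior is Beta(2+k, 21), with mean (2+k)/(2+21+k).
Set (2+k)/(23+k) > 0.76 and solve: k > (0.76·23 − 2)/(1 − 0.76) = 64.500.
The smallest integer exceeding 64.500 is 65.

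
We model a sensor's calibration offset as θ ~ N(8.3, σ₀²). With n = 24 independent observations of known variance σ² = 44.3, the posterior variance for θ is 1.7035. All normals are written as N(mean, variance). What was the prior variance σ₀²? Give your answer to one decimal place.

Posterior precision equals prior precision plus data precision: 1/σ_n² = 1/σ₀² + n/σ².
So 1/σ₀² = 1/1.7035 − 24/44.3 = 0.587027 − 0.541761 = 0.045266.
Hence σ₀² = 1/0.045266 ≈ 22.1.

σ₀² = 22.1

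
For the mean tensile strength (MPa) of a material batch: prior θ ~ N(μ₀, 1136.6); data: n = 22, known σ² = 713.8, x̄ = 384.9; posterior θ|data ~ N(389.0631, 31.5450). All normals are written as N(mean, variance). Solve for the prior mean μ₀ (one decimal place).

μ₀ = 534.9

The posterior mean is a precision-weighted average: μ_n = (τ₀μ₀ + τ_data·x̄)/(τ₀+τ_data), with τ₀=1/σ₀² and τ_data=n/σ².
Here τ₀ = 1/1136.6 = 0.000880 and τ_data = 22/713.8 = 0.030821, so τ_n = 0.031701.
Rearranging for μ₀: μ₀ = (μ_n·τ_n − τ_data·x̄)/τ₀ = (389.0631·0.031701 − 0.030821·384.9) / 0.000880 = 0.470686/0.000880 ≈ 534.9.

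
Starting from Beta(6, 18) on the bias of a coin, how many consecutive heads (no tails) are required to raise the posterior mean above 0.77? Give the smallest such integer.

k = 55

After k heads and 0 tails the posterior is Beta(6+k, 18), with mean (6+k)/(6+18+k).
Set (6+k)/(24+k) > 0.77 and solve: k > (0.77·24 − 6)/(1 − 0.77) = 54.261.
The smallest integer exceeding 54.261 is 55, and checking k=55: (61)/(79) = 0.7722 > 0.77.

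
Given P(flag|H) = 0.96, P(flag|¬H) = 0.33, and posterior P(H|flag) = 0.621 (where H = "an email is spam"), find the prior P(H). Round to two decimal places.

Bayes' rule in odds form gives O(H|E) = O(H)·[P(E|H)/P(E|¬H)], hence O(H) = O(H|E)/LR.
Posterior odds = 0.621/(1−0.621) = 1.6385. LR = 0.96/0.33 = 2.9091.
Prior odds = 1.6385/2.9091 = 0.5632, so P(H) = 0.5632/(1+0.5632) ≈ 0.36.

P(H) = 0.36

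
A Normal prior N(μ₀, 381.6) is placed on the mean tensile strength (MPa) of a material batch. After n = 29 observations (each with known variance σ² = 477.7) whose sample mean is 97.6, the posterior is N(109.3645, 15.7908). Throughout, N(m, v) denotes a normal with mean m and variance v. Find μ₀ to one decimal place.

μ₀ = 381.9

The posterior mean is a precision-weighted average: μ_n = (τ₀μ₀ + τ_data·x̄)/(τ₀+τ_data), with τ₀=1/σ₀² and τ_data=n/σ².
Here τ₀ = 1/381.6 = 0.002621 and τ_data = 29/477.7 = 0.060708, so τ_n = 0.063329.
Rearranging for μ₀: μ₀ = (μ_n·τ_n − τ_data·x̄)/τ₀ = (109.3645·0.063329 − 0.060708·97.6) / 0.002621 = 1.000844/0.002621 ≈ 381.9.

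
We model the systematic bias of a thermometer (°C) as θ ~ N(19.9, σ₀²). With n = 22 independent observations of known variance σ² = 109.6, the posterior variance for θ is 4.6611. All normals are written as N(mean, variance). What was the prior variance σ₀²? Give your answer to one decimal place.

σ₀² = 72.4

For the Normal–Normal model with known σ², precisions add: τ_n = τ₀ + n/σ².
So 1/σ₀² = 1/4.6611 − 22/109.6 = 0.214542 − 0.200730 = 0.013812.
Hence σ₀² = 1/0.013812 ≈ 72.4.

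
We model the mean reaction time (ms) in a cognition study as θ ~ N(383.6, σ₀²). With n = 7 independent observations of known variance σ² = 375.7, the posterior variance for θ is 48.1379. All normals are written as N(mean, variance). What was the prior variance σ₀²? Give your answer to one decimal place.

Posterior precision equals prior precision plus data precision: 1/σ_n² = 1/σ₀² + n/σ².
So 1/σ₀² = 1/48.1379 − 7/375.7 = 0.020774 − 0.018632 = 0.002142.
Hence σ₀² = 1/0.002142 ≈ 466.9.

σ₀² = 466.9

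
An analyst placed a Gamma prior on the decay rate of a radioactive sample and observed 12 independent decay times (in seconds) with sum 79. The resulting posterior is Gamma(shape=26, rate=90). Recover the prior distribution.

Gamma(shape=14, rate=11)

Gamma–exponential conjugacy: posterior shape = α + n, posterior rate = β + Σtᵢ.
So α = 26 − 12 = 14 and β = 90 − 79 = 11.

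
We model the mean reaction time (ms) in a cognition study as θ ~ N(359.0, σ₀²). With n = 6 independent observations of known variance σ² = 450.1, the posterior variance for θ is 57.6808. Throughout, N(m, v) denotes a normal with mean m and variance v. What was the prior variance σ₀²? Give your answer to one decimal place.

Posterior precision equals prior precision plus data precision: 1/σ_n² = 1/σ₀² + n/σ².
So 1/σ₀² = 1/57.6808 − 6/450.1 = 0.017337 − 0.013330 = 0.004007.
Hence σ₀² = 1/0.004007 ≈ 249.6.

σ₀² = 249.6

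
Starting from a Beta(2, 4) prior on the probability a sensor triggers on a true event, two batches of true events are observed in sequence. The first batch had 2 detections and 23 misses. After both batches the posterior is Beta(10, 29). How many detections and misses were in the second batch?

Because Beta–binomial updating is additive in the counts, the combined data contributed (α_post−α_prior, β_post−β_prior) successes and failures.
Total across both batches: 10−2=8 detections, 29−4=25 misses.
Subtract the first batch: 8−2=6 detections and 25−23=2 misses.

6 detections and 2 misses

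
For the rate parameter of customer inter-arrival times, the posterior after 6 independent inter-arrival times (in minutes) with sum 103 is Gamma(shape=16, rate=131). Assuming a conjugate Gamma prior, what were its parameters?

Gamma–exponential conjugacy: posterior shape = α + n, posterior rate = β + Σtᵢ.
So α = 16 − 6 = 10 and β = 131 − 103 = 28.

Gamma(shape=10, rate=28)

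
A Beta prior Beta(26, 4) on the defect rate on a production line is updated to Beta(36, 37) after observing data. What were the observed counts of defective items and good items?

A Beta(a, b) prior with s successes and f failures in binomial data gives a Beta(a+s, b+f) posterior.
So s = 36 − 26 = 10 and f = 37 − 4 = 33.

10 defective items and 33 good items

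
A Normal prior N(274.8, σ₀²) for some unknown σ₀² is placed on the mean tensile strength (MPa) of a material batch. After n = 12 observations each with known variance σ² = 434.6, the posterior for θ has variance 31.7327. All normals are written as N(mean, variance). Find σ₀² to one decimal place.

For the Normal–Normal model with known σ², precisions add: τ_n = τ₀ + n/σ².
So 1/σ₀² = 1/31.7327 − 12/434.6 = 0.031513 − 0.027612 = 0.003901.
Hence σ₀² = 1/0.003901 ≈ 256.3.

σ₀² = 256.3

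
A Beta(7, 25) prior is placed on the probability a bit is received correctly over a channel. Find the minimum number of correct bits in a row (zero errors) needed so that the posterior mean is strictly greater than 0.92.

After k correct bits and 0 errors the posterior is Beta(7+k, 25), with mean (7+k)/(7+25+k).
Set (7+k)/(32+k) > 0.92 and solve: k > (0.92·32 − 7)/(1 − 0.92) = 280.500.
The smallest integer exceeding 280.500 is 281, and checking k=281: (288)/(313) = 0.9201 > 0.92.

k = 281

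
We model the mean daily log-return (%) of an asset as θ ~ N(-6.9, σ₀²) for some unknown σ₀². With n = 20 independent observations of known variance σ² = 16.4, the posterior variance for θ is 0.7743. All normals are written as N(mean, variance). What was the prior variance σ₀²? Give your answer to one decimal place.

σ₀² = 13.9

Posterior precision equals prior precision plus data precision: 1/σ_n² = 1/σ₀² + n/σ².
So 1/σ₀² = 1/0.7743 − 20/16.4 = 1.291489 − 1.219512 = 0.071977.
Hence σ₀² = 1/0.071977 ≈ 13.9.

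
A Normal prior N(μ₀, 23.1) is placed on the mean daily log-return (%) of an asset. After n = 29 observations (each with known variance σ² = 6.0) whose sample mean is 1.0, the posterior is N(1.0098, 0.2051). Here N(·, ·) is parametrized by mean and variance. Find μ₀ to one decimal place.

The posterior mean is a precision-weighted average: μ_n = (τ₀μ₀ + τ_data·x̄)/(τ₀+τ_data), with τ₀=1/σ₀² and τ_data=n/σ².
Here τ₀ = 1/23.1 = 0.043290 and τ_data = 29/6.0 = 4.833333, so τ_n = 4.876623.
Rearranging for μ₀: μ₀ = (μ_n·τ_n − τ_data·x̄)/τ₀ = (1.0098·4.876623 − 4.833333·1.0) / 0.043290 = 0.091081/0.043290 ≈ 2.1.

μ₀ = 2.1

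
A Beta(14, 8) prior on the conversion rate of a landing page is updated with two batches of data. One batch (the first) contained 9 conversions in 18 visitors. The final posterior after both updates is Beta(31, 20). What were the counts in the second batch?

Sequential conjugate updates are equivalent to a single update on the pooled data, so total successes = posterior α − prior α and total failures = posterior β − prior β.
Total across both batches: 31−14=17 conversions, 20−8=12 bounces.
Subtract the first batch: 17−9=8 conversions and 12−9=3 bounces.

8 conversions and 3 bounces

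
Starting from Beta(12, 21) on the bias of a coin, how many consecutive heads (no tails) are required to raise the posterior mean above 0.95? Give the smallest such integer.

After k heads and 0 tails the posterior is Beta(12+k, 21), with mean (12+k)/(12+21+k).
Set (12+k)/(33+k) > 0.95 and solve: k > (0.95·33 − 12)/(1 − 0.95) = 387.000.
The smallest integer exceeding 387.000 is 388, and checking k=388: (400)/(421) = 0.9501 > 0.95.

k = 388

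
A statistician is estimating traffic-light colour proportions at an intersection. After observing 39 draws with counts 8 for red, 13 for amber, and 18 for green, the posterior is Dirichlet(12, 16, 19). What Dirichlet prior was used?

For a Dirichlet(α) prior with multinomial counts c, the posterior is Dirichlet(α + c) componentwise.
Subtract each count from the matching posterior parameter: 12−8=4, 16−13=3, 19−18=1.

Dirichlet(4, 3, 1)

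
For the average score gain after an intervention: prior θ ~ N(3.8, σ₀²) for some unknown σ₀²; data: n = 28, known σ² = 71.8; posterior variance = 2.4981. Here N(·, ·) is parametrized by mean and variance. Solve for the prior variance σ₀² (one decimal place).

σ₀² = 96.8

Posterior precision equals prior precision plus data precision: 1/σ_n² = 1/σ₀² + n/σ².
So 1/σ₀² = 1/2.4981 − 28/71.8 = 0.400304 − 0.389972 = 0.010332.
Hence σ₀² = 1/0.010332 ≈ 96.8.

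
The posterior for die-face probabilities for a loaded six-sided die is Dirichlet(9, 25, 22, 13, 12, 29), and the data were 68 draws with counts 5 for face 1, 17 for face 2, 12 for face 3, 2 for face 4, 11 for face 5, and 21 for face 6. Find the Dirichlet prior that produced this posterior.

Dirichlet(4, 8, 10, 11, 1, 8)

For a Dirichlet(α) prior with multinomial counts c, the posterior is Dirichlet(α + c) componentwise.
Subtract each count from the matching posterior parameter: 9−5=4, 25−17=8, 22−12=10, 13−2=11, 12−11=1, 29−21=8.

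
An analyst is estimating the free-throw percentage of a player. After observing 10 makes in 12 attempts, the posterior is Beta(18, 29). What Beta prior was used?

Beta(8, 27)

Under Beta–binomial conjugacy the posterior parameters are (α+s, β+f).
Subtract the data counts: 18−10=8, 29−2=27.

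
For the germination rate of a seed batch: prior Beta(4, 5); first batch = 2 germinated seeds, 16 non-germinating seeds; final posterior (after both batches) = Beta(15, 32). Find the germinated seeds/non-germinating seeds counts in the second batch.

9 germinated seeds and 11 non-germinating seeds

Because Beta–binomial updating is additive in the counts, the combined data contributed (α_post−α_prior, β_post−β_prior) successes and failures.
Total across both batches: 15−4=11 germinated seeds, 32−5=27 non-germinating seeds.
Subtract the first batch: 11−2=9 germinated seeds and 27−16=11 non-germinating seeds.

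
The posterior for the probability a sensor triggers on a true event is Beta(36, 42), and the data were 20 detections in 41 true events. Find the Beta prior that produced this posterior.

Beta(16, 21)

Beta is conjugate to the binomial likelihood: posterior = Beta(α+s, β+f).
Subtract the data counts: 36−20=16, 42−21=21.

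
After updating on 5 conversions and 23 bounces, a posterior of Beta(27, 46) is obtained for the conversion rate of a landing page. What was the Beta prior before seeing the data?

Beta(22, 23)

Beta is conjugate to the binomial likelihood: posterior = Beta(a+s, b+f).
Subtract the data counts: 27−5=22, 46−23=23.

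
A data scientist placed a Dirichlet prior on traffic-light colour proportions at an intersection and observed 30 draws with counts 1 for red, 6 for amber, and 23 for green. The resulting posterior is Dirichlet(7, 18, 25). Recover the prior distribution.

For a Dirichlet(α) prior with multinomial counts c, the posterior is Dirichlet(α + c) componentwise.
Subtract each count from the matching posterior parameter: 7−1=6, 18−6=12, 25−23=2.

Dirichlet(6, 12, 2)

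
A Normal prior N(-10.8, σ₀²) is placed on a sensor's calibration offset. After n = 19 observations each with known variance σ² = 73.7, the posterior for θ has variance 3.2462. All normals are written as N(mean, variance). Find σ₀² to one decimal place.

For the Normal–Normal model with known σ², precisions add: τ_n = τ₀ + n/σ².
So 1/σ₀² = 1/3.2462 − 19/73.7 = 0.308052 − 0.257802 = 0.050250.
Hence σ₀² = 1/0.050250 ≈ 19.9.

σ₀² = 19.9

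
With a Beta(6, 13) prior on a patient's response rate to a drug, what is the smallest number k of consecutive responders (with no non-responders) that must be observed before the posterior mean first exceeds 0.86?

k = 74

After k responders and 0 non-responders the posterior is Beta(6+k, 13), with mean (6+k)/(6+13+k).
Set (6+k)/(19+k) > 0.86 and solve: k > (0.86·19 − 6)/(1 − 0.86) = 73.857.
The smallest integer exceeding 73.857 is 74, and checking k=74: (80)/(93) = 0.8602 > 0.86.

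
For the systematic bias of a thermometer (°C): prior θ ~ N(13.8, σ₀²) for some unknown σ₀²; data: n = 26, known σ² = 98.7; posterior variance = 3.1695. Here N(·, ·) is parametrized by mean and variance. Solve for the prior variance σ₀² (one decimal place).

σ₀² = 19.2

For the Normal–Normal model with known σ², precisions add: τ_n = τ₀ + n/σ².
So 1/σ₀² = 1/3.1695 − 26/98.7 = 0.315507 − 0.263425 = 0.052082.
Hence σ₀² = 1/0.052082 ≈ 19.2.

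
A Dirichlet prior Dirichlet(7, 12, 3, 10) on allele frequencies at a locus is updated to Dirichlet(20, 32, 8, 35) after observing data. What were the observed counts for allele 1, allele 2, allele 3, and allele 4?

For a Dirichlet(α) prior with multinomial counts c, the posterior is Dirichlet(α + c) componentwise.
Counts are posterior − prior componentwise: 20−7=13, 32−12=20, 8−3=5, 35−10=25.

counts (13, 20, 5, 25)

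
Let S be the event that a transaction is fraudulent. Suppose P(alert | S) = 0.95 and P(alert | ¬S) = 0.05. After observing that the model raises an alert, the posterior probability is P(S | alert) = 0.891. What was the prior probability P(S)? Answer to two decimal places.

Bayes' rule in odds form gives O(S|E) = O(S)·[P(E|S)/P(E|¬S)], hence O(S) = O(S|E)/LR.
Posterior odds = 0.891/(1−0.891) = 8.1743. LR = 0.95/0.05 = 19.0000.
Prior odds = 8.1743/19.0000 = 0.4302, so P(S) = 0.4302/(1+0.4302) ≈ 0.30.

P(S) = 0.30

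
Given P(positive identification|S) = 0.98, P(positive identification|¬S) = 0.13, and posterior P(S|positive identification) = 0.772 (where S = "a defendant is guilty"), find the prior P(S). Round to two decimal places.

In odds form, posterior odds = prior odds × likelihood ratio, so prior odds = posterior odds ÷ LR.
Posterior odds = 0.772/(1−0.772) = 3.3860. LR = 0.98/0.13 = 7.5385.
Prior odds = 3.3860/7.5385 = 0.4492, so P(S) = 0.4492/(1+0.4492) ≈ 0.31.

P(S) = 0.31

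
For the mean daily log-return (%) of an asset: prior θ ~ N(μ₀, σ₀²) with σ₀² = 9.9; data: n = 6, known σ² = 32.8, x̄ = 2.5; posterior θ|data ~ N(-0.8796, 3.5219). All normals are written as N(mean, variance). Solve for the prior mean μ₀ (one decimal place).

μ₀ = -7.0

With known observation variance, the Normal–Normal posterior has precision τ_n = τ₀ + n/σ² and mean μ_n = (τ₀μ₀ + (n/σ²)x̄)/τ_n.
Here τ₀ = 1/9.9 = 0.101010 and τ_data = 6/32.8 = 0.182927, so τ_n = 0.283937.
Rearranging for μ₀: μ₀ = (μ_n·τ_n − τ_data·x̄)/τ₀ = (-0.8796·0.283937 − 0.182927·2.5) / 0.101010 = -0.707068/0.101010 ≈ -7.0.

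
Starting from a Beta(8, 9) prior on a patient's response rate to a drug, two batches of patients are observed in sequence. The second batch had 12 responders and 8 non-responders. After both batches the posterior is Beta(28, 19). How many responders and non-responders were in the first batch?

Sequential conjugate updates are equivalent to a single update on the pooled data, so total successes = posterior α − prior α and total failures = posterior β − prior β.
Total across both batches: 28−8=20 responders, 19−9=10 non-responders.
Subtract the second batch: 20−12=8 responders and 10−8=2 non-responders.

8 responders and 2 non-responders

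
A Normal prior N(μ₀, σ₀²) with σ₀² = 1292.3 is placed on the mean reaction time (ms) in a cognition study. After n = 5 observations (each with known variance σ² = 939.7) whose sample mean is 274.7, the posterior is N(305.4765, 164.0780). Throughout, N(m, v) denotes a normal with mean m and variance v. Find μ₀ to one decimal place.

The posterior mean is a precision-weighted average: μ_n = (τ₀μ₀ + τ_data·x̄)/(τ₀+τ_data), with τ₀=1/σ₀² and τ_data=n/σ².
Here τ₀ = 1/1292.3 = 0.000774 and τ_data = 5/939.7 = 0.005321, so τ_n = 0.006095.
Rearranging for μ₀: μ₀ = (μ_n·τ_n − τ_data·x̄)/τ₀ = (305.4765·0.006095 − 0.005321·274.7) / 0.000774 = 0.400201/0.000774 ≈ 517.1.

μ₀ = 517.1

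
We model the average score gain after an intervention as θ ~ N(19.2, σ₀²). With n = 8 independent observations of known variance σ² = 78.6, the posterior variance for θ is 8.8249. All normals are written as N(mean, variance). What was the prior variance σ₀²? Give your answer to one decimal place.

Posterior precision equals prior precision plus data precision: 1/σ_n² = 1/σ₀² + n/σ².
So 1/σ₀² = 1/8.8249 − 8/78.6 = 0.113316 − 0.101781 = 0.011535.
Hence σ₀² = 1/0.011535 ≈ 86.7.

σ₀² = 86.7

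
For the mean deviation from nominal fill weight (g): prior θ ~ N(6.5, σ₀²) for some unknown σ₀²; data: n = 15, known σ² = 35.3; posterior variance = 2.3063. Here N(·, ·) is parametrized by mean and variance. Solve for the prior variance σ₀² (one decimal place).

For the Normal–Normal model with known σ², precisions add: τ_n = τ₀ + n/σ².
So 1/σ₀² = 1/2.3063 − 15/35.3 = 0.433595 − 0.424929 = 0.008666.
Hence σ₀² = 1/0.008666 ≈ 115.4.

σ₀² = 115.4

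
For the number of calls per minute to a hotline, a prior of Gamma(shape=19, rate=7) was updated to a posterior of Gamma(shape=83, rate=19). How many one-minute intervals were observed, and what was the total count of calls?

n = 12 one-minute intervals with total 64 calls

Gamma–Poisson conjugacy: posterior shape = α + Σxᵢ, posterior rate = β + n.
Matching: Σxᵢ = 83 − 19 = 64 and n = 19 − 7 = 12.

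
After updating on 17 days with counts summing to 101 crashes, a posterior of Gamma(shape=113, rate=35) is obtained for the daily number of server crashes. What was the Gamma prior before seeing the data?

Gamma(shape=12, rate=18)

A Gamma(α, β) prior (rate parametrization) on a Poisson rate with n observations summing to S gives posterior Gamma(α+S, β+n).
So α = 113 − 101 = 12 and β = 35 − 17 = 18.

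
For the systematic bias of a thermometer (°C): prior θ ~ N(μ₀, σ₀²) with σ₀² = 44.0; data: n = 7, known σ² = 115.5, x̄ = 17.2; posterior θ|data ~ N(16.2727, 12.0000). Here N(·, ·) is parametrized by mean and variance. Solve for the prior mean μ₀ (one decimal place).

With known observation variance, the Normal–Normal posterior has precision τ_n = τ₀ + n/σ² and mean μ_n = (τ₀μ₀ + (n/σ²)x̄)/τ_n.
Here τ₀ = 1/44.0 = 0.022727 and τ_data = 7/115.5 = 0.060606, so τ_n = 0.083333.
Rearranging for μ₀: μ₀ = (μ_n·τ_n − τ_data·x̄)/τ₀ = (16.2727·0.083333 − 0.060606·17.2) / 0.022727 = 0.313630/0.022727 ≈ 13.8.

μ₀ = 13.8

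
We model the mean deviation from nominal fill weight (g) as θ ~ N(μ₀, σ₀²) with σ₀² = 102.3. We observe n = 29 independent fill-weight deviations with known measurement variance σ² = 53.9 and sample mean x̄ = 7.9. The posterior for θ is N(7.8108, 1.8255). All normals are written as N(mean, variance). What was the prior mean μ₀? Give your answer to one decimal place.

μ₀ = 2.9

The posterior mean is a precision-weighted average: μ_n = (τ₀μ₀ + τ_data·x̄)/(τ₀+τ_data), with τ₀=1/σ₀² and τ_data=n/σ².
Here τ₀ = 1/102.3 = 0.009775 and τ_data = 29/53.9 = 0.538033, so τ_n = 0.547808.
Rearranging for μ₀: μ₀ = (μ_n·τ_n − τ_data·x̄)/τ₀ = (7.8108·0.547808 − 0.538033·7.9) / 0.009775 = 0.028358/0.009775 ≈ 2.9.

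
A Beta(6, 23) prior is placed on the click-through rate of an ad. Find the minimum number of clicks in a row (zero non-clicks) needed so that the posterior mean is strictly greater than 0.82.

k = 99

After k clicks and 0 non-clicks the posterior is Beta(6+k, 23), with mean (6+k)/(6+23+k).
Set (6+k)/(29+k) > 0.82 and solve: k > (0.82·29 − 6)/(1 − 0.82) = 98.778.
The smallest integer exceeding 98.778 is 99, and checking k=99: (105)/(128) = 0.8203 > 0.82.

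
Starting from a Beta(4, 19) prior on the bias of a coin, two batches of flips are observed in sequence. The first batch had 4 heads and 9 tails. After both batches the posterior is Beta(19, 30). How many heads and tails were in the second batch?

Sequential conjugate updates are equivalent to a single update on the pooled data, so total successes = posterior α − prior α and total failures = posterior β − prior β.
Total across both batches: 19−4=15 heads, 30−19=11 tails.
Subtract the first batch: 15−4=11 heads and 11−9=2 tails.

11 heads and 2 tails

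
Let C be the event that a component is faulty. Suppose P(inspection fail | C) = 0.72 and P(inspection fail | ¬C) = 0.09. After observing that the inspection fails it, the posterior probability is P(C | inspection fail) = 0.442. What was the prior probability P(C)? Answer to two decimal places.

In odds form, posterior odds = prior odds × likelihood ratio, so prior odds = posterior odds ÷ LR.
Posterior odds = 0.442/(1−0.442) = 0.7921. LR = 0.72/0.09 = 8.0000.
Prior odds = 0.7921/8.0000 = 0.0990, so P(C) = 0.0990/(1+0.0990) ≈ 0.09.

P(C) = 0.09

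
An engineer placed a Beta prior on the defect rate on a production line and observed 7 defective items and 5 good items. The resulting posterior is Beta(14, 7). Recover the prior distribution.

Under Beta–binomial conjugacy the posterior parameters are (α+s, β+f).
So α = 14 − 7 = 7 and β = 7 − 5 = 2.

Beta(7, 2)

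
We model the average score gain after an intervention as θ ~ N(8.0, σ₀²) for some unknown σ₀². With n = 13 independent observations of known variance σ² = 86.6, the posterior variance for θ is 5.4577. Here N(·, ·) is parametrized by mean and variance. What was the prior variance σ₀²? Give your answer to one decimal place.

Posterior precision equals prior precision plus data precision: 1/σ_n² = 1/σ₀² + n/σ².
So 1/σ₀² = 1/5.4577 − 13/86.6 = 0.183227 − 0.150115 = 0.033112.
Hence σ₀² = 1/0.033112 ≈ 30.2.

σ₀² = 30.2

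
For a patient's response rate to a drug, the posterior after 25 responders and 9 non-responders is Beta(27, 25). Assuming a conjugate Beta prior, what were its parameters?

A Beta(a, b) prior with s successes and f failures in binomial data gives a Beta(a+s, b+f) posterior.
Subtract the data counts: 27−25=2, 25−9=16.

Beta(2, 16)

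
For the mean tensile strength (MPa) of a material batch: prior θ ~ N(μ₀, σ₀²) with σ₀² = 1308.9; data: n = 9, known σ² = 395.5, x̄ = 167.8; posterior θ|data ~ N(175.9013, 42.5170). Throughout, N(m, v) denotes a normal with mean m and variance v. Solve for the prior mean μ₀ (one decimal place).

With known observation variance, the Normal–Normal posterior has precision τ_n = τ₀ + n/σ² and mean μ_n = (τ₀μ₀ + (n/σ²)x̄)/τ_n.
Here τ₀ = 1/1308.9 = 0.000764 and τ_data = 9/395.5 = 0.022756, so τ_n = 0.023520.
Rearranging for μ₀: μ₀ = (μ_n·τ_n − τ_data·x̄)/τ₀ = (175.9013·0.023520 − 0.022756·167.8) / 0.000764 = 0.318742/0.000764 ≈ 417.2.

μ₀ = 417.2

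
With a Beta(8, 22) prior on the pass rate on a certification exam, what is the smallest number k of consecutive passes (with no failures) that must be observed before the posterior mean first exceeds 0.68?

k = 39

After k passes and 0 failures the posterior is Beta(8+k, 22), with mean (8+k)/(8+22+k).
Set (8+k)/(30+k) > 0.68 and solve: k > (0.68·30 − 8)/(1 − 0.68) = 38.750.
The smallest integer exceeding 38.750 is 39.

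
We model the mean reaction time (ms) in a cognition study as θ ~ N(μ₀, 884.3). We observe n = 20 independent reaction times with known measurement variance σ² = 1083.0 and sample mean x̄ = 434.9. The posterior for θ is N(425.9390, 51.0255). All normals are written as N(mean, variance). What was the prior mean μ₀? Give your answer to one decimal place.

μ₀ = 279.6

The posterior mean is a precision-weighted average: μ_n = (τ₀μ₀ + τ_data·x̄)/(τ₀+τ_data), with τ₀=1/σ₀² and τ_data=n/σ².
Here τ₀ = 1/884.3 = 0.001131 and τ_data = 20/1083.0 = 0.018467, so τ_n = 0.019598.
Rearranging for μ₀: μ₀ = (μ_n·τ_n − τ_data·x̄)/τ₀ = (425.9390·0.019598 − 0.018467·434.9) / 0.001131 = 0.316254/0.001131 ≈ 279.6.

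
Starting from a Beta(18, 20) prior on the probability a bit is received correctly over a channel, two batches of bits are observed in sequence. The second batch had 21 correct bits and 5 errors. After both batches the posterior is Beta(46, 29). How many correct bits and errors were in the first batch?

7 correct bits and 4 errors

Sequential conjugate updates are equivalent to a single update on the pooled data, so total successes = posterior α − prior α and total failures = posterior β − prior β.
Total across both batches: 46−18=28 correct bits, 29−20=9 errors.
Subtract the second batch: 28−21=7 correct bits and 9−5=4 errors.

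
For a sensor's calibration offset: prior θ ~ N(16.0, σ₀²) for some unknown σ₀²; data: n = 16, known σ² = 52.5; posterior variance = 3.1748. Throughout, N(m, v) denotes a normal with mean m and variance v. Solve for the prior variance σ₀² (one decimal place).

σ₀² = 97.9

For the Normal–Normal model with known σ², precisions add: τ_n = τ₀ + n/σ².
So 1/σ₀² = 1/3.1748 − 16/52.5 = 0.314980 − 0.304762 = 0.010218.
Hence σ₀² = 1/0.010218 ≈ 97.9.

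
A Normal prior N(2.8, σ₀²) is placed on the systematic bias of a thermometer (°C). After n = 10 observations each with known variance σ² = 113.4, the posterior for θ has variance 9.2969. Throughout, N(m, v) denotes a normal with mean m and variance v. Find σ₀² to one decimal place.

For the Normal–Normal model with known σ², precisions add: τ_n = τ₀ + n/σ².
So 1/σ₀² = 1/9.2969 − 10/113.4 = 0.107563 − 0.088183 = 0.019380.
Hence σ₀² = 1/0.019380 ≈ 51.6.

σ₀² = 51.6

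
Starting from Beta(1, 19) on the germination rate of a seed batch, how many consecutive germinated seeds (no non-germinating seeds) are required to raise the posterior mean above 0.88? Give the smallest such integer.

k = 139

After k germinated seeds and 0 non-germinating seeds the posterior is Beta(1+k, 19), with mean (1+k)/(1+19+k).
Set (1+k)/(20+k) > 0.88 and solve: k > (0.88·20 − 1)/(1 − 0.88) = 138.333.
The smallest integer exceeding 138.333 is 139, and checking k=139: (140)/(159) = 0.8805 > 0.88.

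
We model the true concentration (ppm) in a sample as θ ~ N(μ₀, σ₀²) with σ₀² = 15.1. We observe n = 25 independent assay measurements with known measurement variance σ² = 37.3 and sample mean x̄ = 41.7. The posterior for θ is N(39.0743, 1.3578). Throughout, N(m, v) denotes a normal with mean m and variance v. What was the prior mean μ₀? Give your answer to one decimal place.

With known observation variance, the Normal–Normal posterior has precision τ_n = τ₀ + n/σ² and mean μ_n = (τ₀μ₀ + (n/σ²)x̄)/τ_n.
Here τ₀ = 1/15.1 = 0.066225 and τ_data = 25/37.3 = 0.670241, so τ_n = 0.736466.
Rearranging for μ₀: μ₀ = (μ_n·τ_n − τ_data·x̄)/τ₀ = (39.0743·0.736466 − 0.670241·41.7) / 0.066225 = 0.827844/0.066225 ≈ 12.5.

μ₀ = 12.5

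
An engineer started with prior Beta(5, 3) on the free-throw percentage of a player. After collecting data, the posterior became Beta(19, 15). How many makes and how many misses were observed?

A Beta(α, β) prior with s successes and f failures in binomial data gives a Beta(α+s, β+f) posterior.
So s = 19 − 5 = 14 and f = 15 − 3 = 12.

14 makes and 12 misses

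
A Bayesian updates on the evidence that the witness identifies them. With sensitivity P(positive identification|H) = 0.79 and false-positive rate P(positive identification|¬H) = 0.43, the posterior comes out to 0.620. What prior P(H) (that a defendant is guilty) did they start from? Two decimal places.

Bayes' rule in odds form gives O(H|E) = O(H)·[P(E|H)/P(E|¬H)], hence O(H) = O(H|E)/LR.
Posterior odds = 0.620/(1−0.620) = 1.6316. LR = 0.79/0.43 = 1.8372.
Prior odds = 1.6316/1.8372 = 0.8881, so P(H) = 0.8881/(1+0.8881) ≈ 0.47.

P(H) = 0.47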